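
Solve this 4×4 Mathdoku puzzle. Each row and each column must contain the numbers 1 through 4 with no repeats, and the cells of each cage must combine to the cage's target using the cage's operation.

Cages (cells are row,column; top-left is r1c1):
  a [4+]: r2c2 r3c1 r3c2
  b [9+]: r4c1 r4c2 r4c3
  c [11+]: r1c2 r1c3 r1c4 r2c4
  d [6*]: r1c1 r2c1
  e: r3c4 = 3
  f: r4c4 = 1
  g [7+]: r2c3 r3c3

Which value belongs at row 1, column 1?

3

The 3 cells of cage a must have sum 4, so r2c2 = 1.
The 3 cells of cage a must have sum 4; hence r3c1 = 1.
Cage a needs sum 4; hence r3c2 = 2.
E is a freebie; hence r3c4 = 3.
Cage f is given, so r4c4 = 1.
Cage g needs two cells with sum 7, leaving r2c3 = 3.
Row 3 already has 3, which forces r3c3 = 4.
Column 3 already has 4, leaving r4c3 = 2.
Cage d needs two cells with product 6, so r1c1 = 3.
Cage c needs sum 11, which forces r1c2 = 4.
2 is placed in column 3, so r1c3 = 1.
The 4 cells of cage c must have sum 11, so r1c4 = 2.
Row 2 already has 3, so r2c1 = 2.
Cage c has sum 11; hence r2c4 = 4.
3 is placed in column 1, so r4c1 = 4.
Column 2 already has 4, which forces r4c2 = 3.
Filled in: 3 4 1 2 / 2 1 3 4 / 1 2 4 3 / 4 3 2 1.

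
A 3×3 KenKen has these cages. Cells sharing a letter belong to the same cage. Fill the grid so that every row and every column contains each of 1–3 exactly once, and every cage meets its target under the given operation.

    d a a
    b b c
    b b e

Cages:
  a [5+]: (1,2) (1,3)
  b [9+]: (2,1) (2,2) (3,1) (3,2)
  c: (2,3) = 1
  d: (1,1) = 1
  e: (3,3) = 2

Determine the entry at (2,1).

2

Cage d is a single given cell, so (1,1) = 1.
Cage c is a single given cell, so (2,3) = 1.
Cage e is a single given cell, leaving (3,3) = 2.
Cage a's pair has sum 5; hence (1,2) = 2.
Column 3 now contains 2, leaving (1,3) = 3.
The 4 cells of cage b must have sum 9, leaving (2,1) = 2.
Cage b has sum 9, leaving (2,2) = 3.
Row 3 already has 2; hence (3,1) = 3.
Cage b needs sum 9, which forces (3,2) = 1.
The full grid is 1 2 3 / 2 3 1 / 3 1 2.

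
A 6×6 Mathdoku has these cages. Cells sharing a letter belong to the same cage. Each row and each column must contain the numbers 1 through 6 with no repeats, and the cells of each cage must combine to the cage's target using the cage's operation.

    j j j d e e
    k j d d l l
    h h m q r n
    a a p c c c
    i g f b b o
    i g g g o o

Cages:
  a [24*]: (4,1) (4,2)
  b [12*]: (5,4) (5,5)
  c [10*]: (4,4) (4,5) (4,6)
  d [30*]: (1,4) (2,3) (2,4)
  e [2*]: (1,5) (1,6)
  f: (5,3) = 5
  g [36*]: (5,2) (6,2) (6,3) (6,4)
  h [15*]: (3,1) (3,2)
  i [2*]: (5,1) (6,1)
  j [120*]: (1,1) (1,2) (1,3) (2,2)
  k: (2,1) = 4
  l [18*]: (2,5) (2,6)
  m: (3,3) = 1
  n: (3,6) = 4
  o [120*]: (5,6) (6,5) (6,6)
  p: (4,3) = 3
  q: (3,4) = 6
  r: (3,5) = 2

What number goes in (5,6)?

6

Cage k is given, which forces (2,1) = 4.
Cage m is given, so (3,3) = 1.
Cage q is a single given cell, so (3,4) = 6.
Cage r is a single given cell, so (3,5) = 2.
N is a freebie, so (3,6) = 4.
Column 1 now contains 4, leaving (4,1) = 6.
Row 4 already has 6, leaving (4,2) = 4.
Cage p is a single given cell, which forces (4,3) = 3.
F is a freebie, so (5,3) = 5.
Row 5 already has 5, leaving (5,6) = 6.
Column 6 already has 6, leaving (6,6) = 5.
Column 5 already has 2, leaving (1,5) = 1.
Cage e needs two cells with product 2; hence (1,6) = 2.
Cage l's pair has product 18, leaving (2,5) = 6.
Column 6 already has 6, so (2,6) = 3.
1 is placed in column 5, leaving (4,5) = 5.
Column 6 already has 2, leaving (4,6) = 1.
The 3 cells of cage o must have product 120, leaving (6,5) = 4.
Cage j needs product 120, leaving (1,3) = 4.
Cage d needs product 30, leaving (1,4) = 3.
Row 2 already has 6, leaving (2,3) = 2.
Cage d needs product 30; hence (2,4) = 5.
Row 4 now contains 1, so (4,4) = 2.
Cage b needs two cells with product 12, so (5,4) = 4.
Column 5 now contains 4, so (5,5) = 3.
Column 3 now contains 2, which forces (6,3) = 6.
Column 4 already has 2, so (6,4) = 1.
3 is placed in row 1, so (1,1) = 5.
Cage j needs product 120; hence (1,2) = 6.
Row 2 now contains 2; hence (2,2) = 1.
Column 1 now contains 5; hence (3,1) = 3.
Row 3 now contains 3; hence (3,2) = 5.
The two cells of cage i must have product 2, which forces (5,1) = 1.
Cage g needs product 36, which forces (5,2) = 2.
1 is placed in row 6, which forces (6,1) = 2.
Cage g needs product 36; hence (6,2) = 3.
Filled in: 5 6 4 3 1 2 / 4 1 2 5 6 3 / 3 5 1 6 2 4 / 6 4 3 2 5 1 / 1 2 5 4 3 6 / 2 3 6 1 4 5.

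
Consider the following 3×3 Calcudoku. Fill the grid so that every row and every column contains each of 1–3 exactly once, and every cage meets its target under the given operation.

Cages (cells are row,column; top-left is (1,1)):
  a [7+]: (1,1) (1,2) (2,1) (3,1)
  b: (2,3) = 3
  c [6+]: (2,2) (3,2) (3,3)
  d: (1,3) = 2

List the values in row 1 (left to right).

Cage a has sum 7; hence (1,2) = 1.
Cage d is given, leaving (1,3) = 2.
Cage b is given; hence (2,3) = 3.
3 is placed in column 3, leaving (3,3) = 1.
Row 1 now contains 2, so (1,1) = 3.
The 4 cells of cage a must have sum 7, leaving (2,1) = 1.
3 is placed in row 2, leaving (2,2) = 2.
Cage a has sum 7, leaving (3,1) = 2.
Cage c needs sum 6; hence (3,2) = 3.
The full grid is 3 1 2 / 1 2 3 / 2 3 1.

3 1 2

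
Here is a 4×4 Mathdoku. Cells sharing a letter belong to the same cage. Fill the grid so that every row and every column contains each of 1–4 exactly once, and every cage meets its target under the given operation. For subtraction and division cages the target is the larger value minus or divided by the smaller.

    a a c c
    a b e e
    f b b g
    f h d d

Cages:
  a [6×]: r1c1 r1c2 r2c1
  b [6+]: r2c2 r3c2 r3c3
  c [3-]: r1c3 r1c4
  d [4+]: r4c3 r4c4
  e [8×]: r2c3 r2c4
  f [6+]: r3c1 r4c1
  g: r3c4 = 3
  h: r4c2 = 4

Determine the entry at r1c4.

4

G is a freebie; hence r3c4 = 3.
Cage h is a single given cell, so r4c2 = 4.
Column 4 now contains 3, so r4c4 = 1.
The two cells of cage c must have difference 3, leaving r1c3 = 1.
Column 4 already has 1, so r1c4 = 4.
Cage b has sum 6; hence r2c2 = 3.
4 is placed in column 4; hence r2c4 = 2.
The two cells of cage f must have sum 6; hence r3c1 = 4.
Column 3 now contains 1, which forces r3c3 = 2.
Row 4 now contains 4; hence r4c1 = 2.
Row 4 now contains 1, so r4c3 = 3.
2 is placed in column 1, leaving r1c1 = 3.
3 is placed in column 2, which forces r1c2 = 2.
2 is placed in row 2, so r2c1 = 1.
2 is placed in row 2, which forces r2c3 = 4.
Row 3 now contains 2, which forces r3c2 = 1.
Filled in: 3 2 1 4 / 1 3 4 2 / 4 1 2 3 / 2 4 3 1.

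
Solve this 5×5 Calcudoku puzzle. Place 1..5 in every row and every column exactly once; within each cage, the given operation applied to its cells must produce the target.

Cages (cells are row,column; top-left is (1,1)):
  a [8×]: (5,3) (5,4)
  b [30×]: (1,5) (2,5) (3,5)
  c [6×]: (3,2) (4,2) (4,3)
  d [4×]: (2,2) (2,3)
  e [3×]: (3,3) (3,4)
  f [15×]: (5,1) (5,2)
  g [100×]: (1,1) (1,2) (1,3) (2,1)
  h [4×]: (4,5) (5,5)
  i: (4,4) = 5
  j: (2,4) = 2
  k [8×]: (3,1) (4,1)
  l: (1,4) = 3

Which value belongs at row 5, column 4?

Cage l is a single given cell, leaving (1,4) = 3.
Cage g needs product 100, leaving (2,1) = 5.
Cage j is given, so (2,4) = 2.
Row 2 already has 2; hence (2,5) = 3.
Column 4 already has 3, so (3,4) = 1.
I is a freebie; hence (4,4) = 5.
5 is placed in column 1, which forces (5,1) = 3.
Row 5 now contains 3, which forces (5,2) = 5.
2 is placed in column 4, so (5,4) = 4.
4 is placed in row 5, leaving (5,5) = 1.
Cage g has product 100, so (1,3) = 5.
Row 1 already has 5, leaving (1,5) = 2.
Row 3 now contains 1, leaving (3,3) = 3.
Column 5 already has 2, leaving (3,5) = 5.
Column 5 already has 1, so (4,5) = 4.
4 is placed in row 5, leaving (5,3) = 2.
Cage k's pair has product 8, which forces (3,1) = 4.
3 is placed in row 3, so (3,2) = 2.
4 is placed in row 4, which forces (4,1) = 2.
Cage c has product 6; hence (4,2) = 3.
2 is placed in column 3, leaving (4,3) = 1.
4 is placed in column 1, so (1,1) = 1.
The 4 cells of cage g must have product 100, which forces (1,2) = 4.
Cage d needs two cells with product 4, so (2,2) = 1.
Column 3 already has 1, so (2,3) = 4.
Completed grid: 1 4 5 3 2 / 5 1 4 2 3 / 4 2 3 1 5 / 2 3 1 5 4 / 3 5 2 4 1.

4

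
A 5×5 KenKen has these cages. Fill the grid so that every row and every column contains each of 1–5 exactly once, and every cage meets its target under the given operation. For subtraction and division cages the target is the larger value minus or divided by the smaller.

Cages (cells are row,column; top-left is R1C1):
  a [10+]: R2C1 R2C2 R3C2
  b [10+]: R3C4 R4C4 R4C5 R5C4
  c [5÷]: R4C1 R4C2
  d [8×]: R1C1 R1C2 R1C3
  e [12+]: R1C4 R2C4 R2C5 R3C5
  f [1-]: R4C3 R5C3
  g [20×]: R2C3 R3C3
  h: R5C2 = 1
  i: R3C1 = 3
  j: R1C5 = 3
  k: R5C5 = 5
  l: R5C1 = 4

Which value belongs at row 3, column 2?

2

J is a freebie, leaving R1C5 = 3.
Cage i is given; hence R3C1 = 3.
Cage l is given, so R5C1 = 4.
Cage h is a single given cell, so R5C2 = 1.
Cage k is given, so R5C5 = 5.
The two cells of cage c must have quotient 5, leaving R4C1 = 1.
Column 2 now contains 1, leaving R4C2 = 5.
1 is placed in column 1, leaving R1C1 = 2.
Cage d has product 8, leaving R1C2 = 4.
Cage d needs product 8, so R1C3 = 1.
Row 1 already has 1, which forces R1C4 = 5.
Cage a needs sum 10, which forces R2C1 = 5.
Cage a has sum 10, so R2C2 = 3.
Row 2 already has 5, so R2C3 = 4.
The 3 cells of cage a must have sum 10, leaving R3C2 = 2.
4 is placed in column 3; hence R3C3 = 5.
Cage b has sum 10, which forces R3C4 = 1.
1 is placed in row 3, so R3C5 = 4.
4 is placed in column 5; hence R4C5 = 2.
Column 4 already has 1, which forces R2C4 = 2.
Column 5 already has 2, which forces R2C5 = 1.
Row 4 already has 2; hence R4C3 = 3.
Cage b needs sum 10, which forces R4C4 = 4.
Cage f needs two cells with difference 1, so R5C3 = 2.
Cage b needs sum 10; hence R5C4 = 3.
The full grid is 2 4 1 5 3 / 5 3 4 2 1 / 3 2 5 1 4 / 1 5 3 4 2 / 4 1 2 3 5.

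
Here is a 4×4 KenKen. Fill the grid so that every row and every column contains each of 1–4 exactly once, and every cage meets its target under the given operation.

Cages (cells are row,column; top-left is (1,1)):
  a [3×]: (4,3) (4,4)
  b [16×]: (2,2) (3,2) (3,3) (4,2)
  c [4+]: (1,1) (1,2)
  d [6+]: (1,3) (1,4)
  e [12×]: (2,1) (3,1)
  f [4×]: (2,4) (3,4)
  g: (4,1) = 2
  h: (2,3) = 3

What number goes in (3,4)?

4

Cage h is given; hence (2,3) = 3.
Cage b has product 16, which forces (3,3) = 2.
G is a freebie, which forces (4,1) = 2.
Column 3 now contains 3, so (4,3) = 1.
Row 4 already has 1; hence (4,4) = 3.
Column 3 already has 2; hence (1,3) = 4.
The two cells of cage d must have sum 6, so (1,4) = 2.
Row 2 now contains 3; hence (2,1) = 4.
The 4 cells of cage b must have product 16, so (2,2) = 2.
Row 2 already has 4, leaving (2,4) = 1.
Cage e's pair has product 12, leaving (3,1) = 3.
Cage b needs product 16, which forces (3,2) = 1.
1 is placed in column 4; hence (3,4) = 4.
Row 4 already has 1, so (4,2) = 4.
3 is placed in column 1, leaving (1,1) = 1.
Column 2 now contains 1, leaving (1,2) = 3.
The full grid is 1 3 4 2 / 4 2 3 1 / 3 1 2 4 / 2 4 1 3.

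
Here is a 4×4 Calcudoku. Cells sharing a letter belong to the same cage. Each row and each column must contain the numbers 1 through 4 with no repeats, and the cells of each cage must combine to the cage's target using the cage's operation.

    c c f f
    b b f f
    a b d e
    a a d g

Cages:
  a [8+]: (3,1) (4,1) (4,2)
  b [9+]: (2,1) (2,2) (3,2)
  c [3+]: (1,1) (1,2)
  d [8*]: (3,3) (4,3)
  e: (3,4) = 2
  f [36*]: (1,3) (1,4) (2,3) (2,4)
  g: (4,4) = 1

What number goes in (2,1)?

Cage e is given, which forces (3,4) = 2.
Cage g is given, leaving (4,4) = 1.
2 is placed in row 3, so (3,3) = 4.
Cage d's pair has product 8; hence (4,3) = 2.
The 3 cells of cage a must have sum 8, leaving (3,1) = 1.
Row 3 now contains 4, leaving (3,2) = 3.
3 is placed in column 2, so (4,2) = 4.
1 is placed in column 1, which forces (1,1) = 2.
Cage c's pair has sum 3, so (1,2) = 1.
1 is placed in row 1, which forces (1,3) = 3.
Row 1 now contains 3, leaving (1,4) = 4.
Cage b needs sum 9; hence (2,1) = 4.
Column 2 already has 4, so (2,2) = 2.
Column 3 already has 3, so (2,3) = 1.
4 is placed in column 4, so (2,4) = 3.
Row 4 now contains 4; hence (4,1) = 3.
Completed grid: 2 1 3 4 / 4 2 1 3 / 1 3 4 2 / 3 4 2 1.

4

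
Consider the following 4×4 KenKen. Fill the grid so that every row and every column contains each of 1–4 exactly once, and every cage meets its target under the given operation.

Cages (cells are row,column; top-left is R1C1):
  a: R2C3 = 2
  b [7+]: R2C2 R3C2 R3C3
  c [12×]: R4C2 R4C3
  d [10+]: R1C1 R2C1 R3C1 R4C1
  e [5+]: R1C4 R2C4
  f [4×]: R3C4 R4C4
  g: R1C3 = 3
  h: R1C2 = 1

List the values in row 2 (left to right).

Cage h is a single given cell, so R1C2 = 1.
Cage g is a single given cell, which forces R1C3 = 3.
A is a freebie, leaving R2C3 = 2.
Column 3 now contains 3, which forces R4C3 = 4.
Row 4 now contains 4, which forces R4C4 = 1.
The two cells of cage e must have sum 5, which forces R1C4 = 2.
Cage b needs sum 7, which forces R2C2 = 4.
Cage e's pair has sum 5, which forces R2C4 = 3.
Cage b needs sum 7, so R3C2 = 2.
Column 3 already has 4; hence R3C3 = 1.
1 is placed in column 4, so R3C4 = 4.
Row 4 now contains 4, leaving R4C2 = 3.
2 is placed in row 1; hence R1C1 = 4.
Row 2 already has 3, which forces R2C1 = 1.
Row 3 already has 4, so R3C1 = 3.
Row 4 now contains 3, which forces R4C1 = 2.
Completed grid: 4 1 3 2 / 1 4 2 3 / 3 2 1 4 / 2 3 4 1.

1 4 2 3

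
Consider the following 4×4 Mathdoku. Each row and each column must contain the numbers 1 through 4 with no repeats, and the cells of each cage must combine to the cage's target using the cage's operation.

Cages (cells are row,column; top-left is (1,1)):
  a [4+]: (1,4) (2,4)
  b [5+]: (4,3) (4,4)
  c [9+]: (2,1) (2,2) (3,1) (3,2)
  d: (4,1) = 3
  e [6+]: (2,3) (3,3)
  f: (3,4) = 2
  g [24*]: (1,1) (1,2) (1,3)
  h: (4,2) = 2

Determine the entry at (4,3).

1

F is a freebie, which forces (3,4) = 2.
D is a freebie; hence (4,1) = 3.
H is a freebie; hence (4,2) = 2.
Cage e needs two cells with sum 6, so (2,3) = 2.
Row 3 now contains 2, leaving (3,3) = 4.
4 is placed in column 3; hence (4,3) = 1.
Row 4 already has 1, so (4,4) = 4.
Cage g needs product 24, leaving (1,1) = 2.
The 3 cells of cage g must have product 24, so (1,2) = 4.
4 is placed in column 3, so (1,3) = 3.
3 is placed in row 1, leaving (1,4) = 1.
Cage c needs sum 9; hence (2,1) = 4.
Cage c has sum 9, which forces (2,2) = 1.
Column 4 now contains 1, which forces (2,4) = 3.
Row 3 now contains 4; hence (3,1) = 1.
Cage c needs sum 9, so (3,2) = 3.
The full grid is 2 4 3 1 / 4 1 2 3 / 1 3 4 2 / 3 2 1 4.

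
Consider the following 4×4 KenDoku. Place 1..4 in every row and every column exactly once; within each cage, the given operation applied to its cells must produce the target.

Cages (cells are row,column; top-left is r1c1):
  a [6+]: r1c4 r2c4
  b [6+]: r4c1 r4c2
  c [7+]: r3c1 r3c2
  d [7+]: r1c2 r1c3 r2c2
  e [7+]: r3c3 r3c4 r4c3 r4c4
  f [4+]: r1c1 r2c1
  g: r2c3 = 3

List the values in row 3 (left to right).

Cage g is given, so r2c3 = 3.
Cage f's pair has sum 4, leaving r1c1 = 3.
3 is placed in row 2, which forces r2c1 = 1.
Column 1 already has 3, leaving r3c1 = 4.
Row 3 now contains 4; hence r3c2 = 3.
Row 3 already has 3, which forces r3c4 = 1.
Column 1 now contains 4, which forces r4c1 = 2.
Row 4 now contains 2; hence r4c2 = 4.
Row 4 now contains 2, leaving r4c3 = 1.
Column 4 now contains 1; hence r4c4 = 3.
Cage d needs sum 7, which forces r1c2 = 1.
Cage d needs sum 7, which forces r1c3 = 4.
Row 1 now contains 4; hence r1c4 = 2.
4 is placed in column 2, so r2c2 = 2.
Column 4 already has 2, leaving r2c4 = 4.
1 is placed in row 3, which forces r3c3 = 2.
Completed grid: 3 1 4 2 / 1 2 3 4 / 4 3 2 1 / 2 4 1 3.

4 3 2 1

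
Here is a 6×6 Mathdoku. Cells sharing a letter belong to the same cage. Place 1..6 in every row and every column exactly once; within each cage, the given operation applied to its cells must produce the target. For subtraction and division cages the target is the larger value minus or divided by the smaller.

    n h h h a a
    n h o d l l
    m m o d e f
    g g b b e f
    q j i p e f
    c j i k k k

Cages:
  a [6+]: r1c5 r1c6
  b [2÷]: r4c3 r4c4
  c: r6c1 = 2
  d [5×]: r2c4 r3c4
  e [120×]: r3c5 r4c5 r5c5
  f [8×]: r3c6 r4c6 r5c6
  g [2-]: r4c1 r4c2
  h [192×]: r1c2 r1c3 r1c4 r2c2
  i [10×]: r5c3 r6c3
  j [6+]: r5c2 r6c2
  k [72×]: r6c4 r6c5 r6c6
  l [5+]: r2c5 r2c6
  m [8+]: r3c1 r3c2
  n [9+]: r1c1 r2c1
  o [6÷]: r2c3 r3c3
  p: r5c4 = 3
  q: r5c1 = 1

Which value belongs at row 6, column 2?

Cage h needs product 192, leaving r2c2 = 4.
Cage q is a single given cell, which forces r5c1 = 1.
Cage p is a single given cell, which forces r5c4 = 3.
Cage c is given, leaving r6c1 = 2.
Row 6 now contains 2, which forces r6c3 = 5.
Cage j needs two cells with sum 6, leaving r5c2 = 5.
Column 3 already has 5, which forces r5c3 = 2.
Row 5 now contains 2; hence r5c6 = 4.
Row 6 already has 5, which forces r6c2 = 1.
4 is placed in row 5, which forces r5c5 = 6.
Row 1 needs a 3, and only r1c1 is open for it.
Cage n needs two cells with sum 9; hence r2c1 = 6.
6 is placed in row 2; hence r2c3 = 1.
Row 2 now contains 1, leaving r2c4 = 5.
6 is placed in column 1; hence r3c1 = 5.
Column 3 already has 1, so r3c3 = 6.
5 is placed in column 4, leaving r3c4 = 1.
Row 3 already has 5, leaving r3c5 = 4.
Row 3 now contains 1, so r3c6 = 2.
5 is placed in column 1, which forces r4c1 = 4.
Row 4 already has 4, which forces r4c3 = 3.
4 is placed in column 5; hence r4c5 = 5.
Column 6 already has 2, leaving r4c6 = 1.
4 is placed in column 5, which forces r6c5 = 3.
3 is placed in row 6, so r6c6 = 6.
6 is placed in column 3, which forces r1c3 = 4.
5 is placed in column 5; hence r1c5 = 1.
Column 6 now contains 1, so r1c6 = 5.
Column 5 already has 3, which forces r2c5 = 2.
Column 6 already has 2; hence r2c6 = 3.
2 is placed in row 3, leaving r3c2 = 3.
Cage b needs two cells with quotient 2; hence r4c4 = 6.
Row 6 already has 6; hence r6c4 = 4.
Cage h has product 192; hence r1c2 = 6.
Column 4 already has 6, leaving r1c4 = 2.
6 is placed in row 4; hence r4c2 = 2.
Filled in: 3 6 4 2 1 5 / 6 4 1 5 2 3 / 5 3 6 1 4 2 / 4 2 3 6 5 1 / 1 5 2 3 6 4 / 2 1 5 4 3 6.

1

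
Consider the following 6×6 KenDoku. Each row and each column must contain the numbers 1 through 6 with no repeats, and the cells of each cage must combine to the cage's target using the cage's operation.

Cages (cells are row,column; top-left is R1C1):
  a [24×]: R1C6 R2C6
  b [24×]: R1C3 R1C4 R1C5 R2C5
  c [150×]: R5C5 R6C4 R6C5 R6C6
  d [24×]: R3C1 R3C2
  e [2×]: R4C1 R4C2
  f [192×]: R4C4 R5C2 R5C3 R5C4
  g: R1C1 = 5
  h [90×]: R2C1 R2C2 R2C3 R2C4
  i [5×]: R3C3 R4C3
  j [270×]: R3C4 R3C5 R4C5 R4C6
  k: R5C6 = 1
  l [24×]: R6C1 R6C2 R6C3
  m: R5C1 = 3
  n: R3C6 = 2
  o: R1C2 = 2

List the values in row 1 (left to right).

5 2 3 1 4 6

Cage g is given; hence R1C1 = 5.
Cage o is given; hence R1C2 = 2.
Cage n is given, which forces R3C6 = 2.
Column 2 already has 2; hence R4C2 = 1.
Row 4 now contains 1, leaving R4C3 = 5.
Cage f has product 192, which forces R4C4 = 4.
Cage m is a single given cell, which forces R5C1 = 3.
The 4 cells of cage c must have product 150; hence R5C5 = 5.
Cage k is given; hence R5C6 = 1.
Column 3 already has 5, which forces R3C3 = 1.
The 4 cells of cage j must have product 270; hence R3C4 = 5.
Cage j needs product 270, so R3C5 = 3.
Row 4 now contains 1; hence R4C1 = 2.
The 4 cells of cage j must have product 270; hence R4C5 = 6.
Cage j needs product 270; hence R4C6 = 3.
Cage h needs product 90; hence R2C2 = 5.
Cage c needs product 150, which forces R6C6 = 5.
In row 2, 2 can only go at R2C5, so R2C5 = 2.
Cage c needs product 150; hence R6C4 = 6.
Column 5 already has 2, which forces R6C5 = 1.
Cage b has product 24, leaving R1C3 = 3.
The 4 cells of cage b must have product 24, so R1C4 = 1.
1 is placed in column 5; hence R1C5 = 4.
Row 1 already has 4, which forces R1C6 = 6.
Column 3 already has 3; hence R2C3 = 6.
1 is placed in column 4, so R2C4 = 3.
6 is placed in column 6; hence R2C6 = 4.
Column 3 now contains 6, leaving R5C3 = 4.
Column 4 already has 6; hence R5C4 = 2.
Row 6 now contains 1, so R6C1 = 4.
The 3 cells of cage l must have product 24, which forces R6C2 = 3.
Cage l needs product 24; hence R6C3 = 2.
Row 2 now contains 6, which forces R2C1 = 1.
4 is placed in column 1, which forces R3C1 = 6.
Cage d's pair has product 24, which forces R3C2 = 4.
4 is placed in row 5, so R5C2 = 6.
The full grid is 5 2 3 1 4 6 / 1 5 6 3 2 4 / 6 4 1 5 3 2 / 2 1 5 4 6 3 / 3 6 4 2 5 1 / 4 3 2 6 1 5.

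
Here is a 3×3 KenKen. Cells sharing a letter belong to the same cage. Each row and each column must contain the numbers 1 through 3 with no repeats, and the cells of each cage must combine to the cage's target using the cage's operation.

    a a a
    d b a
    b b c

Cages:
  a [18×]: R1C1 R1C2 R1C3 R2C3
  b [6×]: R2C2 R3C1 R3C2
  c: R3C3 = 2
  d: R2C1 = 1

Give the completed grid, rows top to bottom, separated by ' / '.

2 3 1 / 1 2 3 / 3 1 2

Cage d is given, leaving R2C1 = 1.
The 4 cells of cage a must have product 18; hence R2C3 = 3.
C is a freebie; hence R3C3 = 2.
2 is placed in column 3, leaving R1C3 = 1.
Row 2 now contains 3, so R2C2 = 2.
2 is placed in row 3; hence R3C1 = 3.
The 3 cells of cage b must have product 6, so R3C2 = 1.
Column 1 now contains 3, leaving R1C1 = 2.
2 is placed in column 2, leaving R1C2 = 3.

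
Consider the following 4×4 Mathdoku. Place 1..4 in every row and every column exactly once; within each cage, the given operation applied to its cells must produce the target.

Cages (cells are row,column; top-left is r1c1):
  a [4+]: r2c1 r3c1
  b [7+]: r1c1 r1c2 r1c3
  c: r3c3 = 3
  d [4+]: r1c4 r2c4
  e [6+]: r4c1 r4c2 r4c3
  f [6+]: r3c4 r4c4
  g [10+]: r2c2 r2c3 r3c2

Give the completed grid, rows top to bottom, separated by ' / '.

4 1 2 3 / 3 2 4 1 / 1 4 3 2 / 2 3 1 4

Cage c is given; hence r3c3 = 3.
Cage a needs two cells with sum 4, so r2c1 = 3.
The 3 cells of cage g must have sum 10, leaving r2c2 = 2.
3 is placed in column 3, so r2c3 = 4.
3 is placed in row 2, leaving r2c4 = 1.
Row 3 now contains 3, leaving r3c1 = 1.
Row 3 now contains 3, leaving r3c2 = 4.
Row 3 already has 4, leaving r3c4 = 2.
1 is placed in column 1, leaving r4c1 = 2.
Row 4 already has 2, so r4c3 = 1.
Column 4 now contains 2, which forces r4c4 = 4.
Column 1 now contains 2, so r1c1 = 4.
Column 2 already has 4, which forces r1c2 = 1.
Column 3 already has 1, so r1c3 = 2.
Column 4 already has 1, which forces r1c4 = 3.
1 is placed in row 4, leaving r4c2 = 3.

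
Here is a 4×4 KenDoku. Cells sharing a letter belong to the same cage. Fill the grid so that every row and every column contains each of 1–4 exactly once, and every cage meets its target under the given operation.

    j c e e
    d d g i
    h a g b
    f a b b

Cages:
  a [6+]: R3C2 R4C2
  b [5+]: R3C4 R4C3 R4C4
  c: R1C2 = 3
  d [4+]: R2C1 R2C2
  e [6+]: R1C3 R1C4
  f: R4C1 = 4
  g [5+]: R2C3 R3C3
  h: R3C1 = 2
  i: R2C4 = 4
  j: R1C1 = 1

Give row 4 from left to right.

Cage j is given, so R1C1 = 1.
Cage c is given, which forces R1C2 = 3.
1 is placed in column 1, leaving R2C1 = 3.
3 is placed in column 2, leaving R2C2 = 1.
I is a freebie, which forces R2C4 = 4.
Cage h is a single given cell, so R3C1 = 2.
Row 3 already has 2, leaving R3C2 = 4.
Row 3 already has 2, so R3C4 = 1.
Cage f is a single given cell, leaving R4C1 = 4.
Column 2 now contains 4, leaving R4C2 = 2.
2 is placed in row 4, leaving R4C3 = 1.
1 is placed in column 4, which forces R4C4 = 3.
Cage e needs two cells with sum 6; hence R1C3 = 4.
4 is placed in column 4, leaving R1C4 = 2.
Row 2 now contains 4, which forces R2C3 = 2.
Row 3 already has 1, so R3C3 = 3.
Completed grid: 1 3 4 2 / 3 1 2 4 / 2 4 3 1 / 4 2 1 3.

4 2 1 3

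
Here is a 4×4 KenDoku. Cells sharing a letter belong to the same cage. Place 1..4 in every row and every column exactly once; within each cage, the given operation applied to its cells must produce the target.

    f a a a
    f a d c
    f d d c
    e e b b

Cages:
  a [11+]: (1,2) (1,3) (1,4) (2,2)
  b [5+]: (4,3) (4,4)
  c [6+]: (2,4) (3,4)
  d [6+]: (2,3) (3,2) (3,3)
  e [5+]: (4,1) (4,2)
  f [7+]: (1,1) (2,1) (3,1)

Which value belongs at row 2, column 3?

In column 1, 3 can only go at (4,1), so (4,1) = 3.
Cage e's pair has sum 5; hence (4,2) = 2.
Column 4 needs a 3, and only (1,4) is open for it.
Cage a needs sum 11; hence (2,2) = 3.
Column 2 already has 3, leaving (3,2) = 1.
Column 2 now contains 1, so (1,2) = 4.
Cage a has sum 11, so (1,3) = 1.
1 is placed in column 3, which forces (2,3) = 2.
2 is placed in row 2, so (2,4) = 4.
Column 4 already has 4, which forces (3,4) = 2.
1 is placed in column 3, leaving (4,3) = 4.
Column 4 already has 4; hence (4,4) = 1.
Row 1 now contains 1; hence (1,1) = 2.
4 is placed in row 2, which forces (2,1) = 1.
Row 3 already has 2, which forces (3,1) = 4.
Column 3 now contains 4, leaving (3,3) = 3.
The full grid is 2 4 1 3 / 1 3 2 4 / 4 1 3 2 / 3 2 4 1.

2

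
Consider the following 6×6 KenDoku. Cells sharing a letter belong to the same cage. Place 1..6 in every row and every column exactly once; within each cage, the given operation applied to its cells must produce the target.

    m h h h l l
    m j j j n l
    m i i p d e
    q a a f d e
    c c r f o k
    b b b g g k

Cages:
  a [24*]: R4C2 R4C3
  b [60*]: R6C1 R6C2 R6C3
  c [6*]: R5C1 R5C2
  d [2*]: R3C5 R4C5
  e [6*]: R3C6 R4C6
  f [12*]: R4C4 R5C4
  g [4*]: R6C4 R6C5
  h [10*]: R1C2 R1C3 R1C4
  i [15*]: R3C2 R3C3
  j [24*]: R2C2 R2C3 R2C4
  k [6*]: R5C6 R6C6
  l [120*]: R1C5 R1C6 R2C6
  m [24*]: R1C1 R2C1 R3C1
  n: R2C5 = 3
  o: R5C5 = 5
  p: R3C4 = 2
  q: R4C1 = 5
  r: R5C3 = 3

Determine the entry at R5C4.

Cage n is a single given cell; hence R2C5 = 3.
Cage p is given; hence R3C4 = 2.
Row 3 now contains 2; hence R3C5 = 1.
Cage q is a single given cell; hence R4C1 = 5.
Column 5 already has 1, leaving R4C5 = 2.
Cage r is given, which forces R5C3 = 3.
O is a freebie; hence R5C5 = 5.
Column 5 already has 1, leaving R6C5 = 4.
4 is placed in column 5; hence R1C5 = 6.
The two cells of cage i must have product 15, which forces R3C2 = 3.
3 is placed in column 3; hence R3C3 = 5.
Cage e needs two cells with product 6, leaving R3C6 = 6.
The two cells of cage f must have product 12, which forces R4C4 = 3.
Cage e needs two cells with product 6, so R4C6 = 1.
The two cells of cage f must have product 12; hence R5C4 = 4.
1 is placed in column 6; hence R5C6 = 2.
Row 6 already has 4, which forces R6C4 = 1.
1 is placed in column 6; hence R6C6 = 3.
1 is placed in column 4, leaving R1C4 = 5.
Row 1 now contains 5, so R1C6 = 4.
1 is placed in column 4, which forces R2C4 = 6.
4 is placed in column 6, which forces R2C6 = 5.
6 is placed in row 3, which forces R3C1 = 4.
Cage b has product 60, so R6C2 = 5.
Cage m has product 24, so R1C1 = 3.
6 is placed in row 2, leaving R2C1 = 2.
2 is placed in column 1, which forces R6C1 = 6.
Row 6 now contains 6, which forces R6C3 = 2.
The 3 cells of cage h must have product 10, leaving R1C2 = 2.
2 is placed in column 3, so R1C3 = 1.
1 is placed in column 3, so R2C3 = 4.
Column 3 now contains 4; hence R4C3 = 6.
Column 1 already has 6, so R5C1 = 1.
The two cells of cage c must have product 6, so R5C2 = 6.
4 is placed in row 2, which forces R2C2 = 1.
Row 4 now contains 6, which forces R4C2 = 4.
Completed grid: 3 2 1 5 6 4 / 2 1 4 6 3 5 / 4 3 5 2 1 6 / 5 4 6 3 2 1 / 1 6 3 4 5 2 / 6 5 2 1 4 3.

4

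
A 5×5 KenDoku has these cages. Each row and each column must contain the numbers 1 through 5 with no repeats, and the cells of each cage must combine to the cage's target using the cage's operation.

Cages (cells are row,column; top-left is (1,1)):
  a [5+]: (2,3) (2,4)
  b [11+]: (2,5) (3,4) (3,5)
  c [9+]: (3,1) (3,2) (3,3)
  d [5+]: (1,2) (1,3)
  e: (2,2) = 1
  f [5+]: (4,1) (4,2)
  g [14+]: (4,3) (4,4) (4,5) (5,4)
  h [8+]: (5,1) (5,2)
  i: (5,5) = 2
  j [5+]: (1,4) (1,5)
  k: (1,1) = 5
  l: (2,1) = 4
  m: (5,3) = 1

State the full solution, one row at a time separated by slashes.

5 2 3 1 4 / 4 1 2 3 5 / 2 3 4 5 1 / 1 4 5 2 3 / 3 5 1 4 2

K is a freebie, which forces (1,1) = 5.
Cage l is a single given cell, so (2,1) = 4.
Cage e is given, leaving (2,2) = 1.
5 is placed in column 1, leaving (5,1) = 3.
3 is placed in row 5, which forces (5,2) = 5.
Cage m is a single given cell, which forces (5,3) = 1.
I is a freebie; hence (5,5) = 2.
Row 5 already has 2; hence (5,4) = 4.
The only place for 1 in row 1 is (1,4).
Cage j's pair has sum 5, so (1,5) = 4.
Row 2 needs a 5, and only (2,5) is open for it.
The 3 cells of cage b must have sum 11, so (3,4) = 5.
5 is placed in column 5, leaving (3,5) = 1.
5 is placed in column 4, so (4,4) = 2.
1 is placed in column 5, leaving (4,5) = 3.
Cage a's pair has sum 5, which forces (2,3) = 2.
Column 4 now contains 2, leaving (2,4) = 3.
Row 3 already has 1; hence (3,1) = 2.
Row 4 now contains 2, so (4,1) = 1.
Row 4 already has 3, which forces (4,2) = 4.
The 4 cells of cage g must have sum 14, which forces (4,3) = 5.
Cage d needs two cells with sum 5, so (1,2) = 2.
Column 3 now contains 2; hence (1,3) = 3.
Column 2 already has 4, so (3,2) = 3.
Cage c needs sum 9, which forces (3,3) = 4.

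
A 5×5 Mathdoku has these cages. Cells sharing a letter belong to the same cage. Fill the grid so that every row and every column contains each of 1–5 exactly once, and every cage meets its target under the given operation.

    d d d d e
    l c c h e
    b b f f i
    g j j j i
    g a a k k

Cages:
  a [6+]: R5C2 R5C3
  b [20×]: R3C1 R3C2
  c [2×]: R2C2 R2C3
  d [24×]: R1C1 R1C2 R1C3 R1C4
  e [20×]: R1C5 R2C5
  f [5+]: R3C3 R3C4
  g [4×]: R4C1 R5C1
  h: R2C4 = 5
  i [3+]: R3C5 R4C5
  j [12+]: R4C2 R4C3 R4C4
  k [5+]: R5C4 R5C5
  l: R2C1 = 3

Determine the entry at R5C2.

Cage l is given, which forces R2C1 = 3.
Cage h is given, leaving R2C4 = 5.
Row 2 already has 5; hence R2C5 = 4.
4 is placed in column 5; hence R1C5 = 5.
The only place for 2 in row 4 is R4C5.
2 is placed in column 5; hence R3C5 = 1.
1 is placed in column 5, so R5C5 = 3.
Cage k needs two cells with sum 5; hence R5C4 = 2.
The two cells of cage f must have sum 5, so R3C3 = 2.
2 is placed in column 4, which forces R3C4 = 3.
Column 4 now contains 3, which forces R4C4 = 4.
4 is placed in column 4, leaving R1C4 = 1.
Cage c needs two cells with product 2, which forces R2C2 = 2.
Column 3 now contains 2, which forces R2C3 = 1.
Row 4 now contains 4, which forces R4C1 = 1.
Cage g needs two cells with product 4; hence R5C1 = 4.
Column 3 already has 1, so R5C3 = 5.
Column 1 already has 4, leaving R1C1 = 2.
Column 1 already has 4; hence R3C1 = 5.
The two cells of cage b must have product 20, so R3C2 = 4.
Cage j has sum 12, leaving R4C2 = 5.
Column 3 already has 5, so R4C3 = 3.
Row 5 now contains 5, which forces R5C2 = 1.
Column 2 already has 4, leaving R1C2 = 3.
Column 3 now contains 3, so R1C3 = 4.
Completed grid: 2 3 4 1 5 / 3 2 1 5 4 / 5 4 2 3 1 / 1 5 3 4 2 / 4 1 5 2 3.

1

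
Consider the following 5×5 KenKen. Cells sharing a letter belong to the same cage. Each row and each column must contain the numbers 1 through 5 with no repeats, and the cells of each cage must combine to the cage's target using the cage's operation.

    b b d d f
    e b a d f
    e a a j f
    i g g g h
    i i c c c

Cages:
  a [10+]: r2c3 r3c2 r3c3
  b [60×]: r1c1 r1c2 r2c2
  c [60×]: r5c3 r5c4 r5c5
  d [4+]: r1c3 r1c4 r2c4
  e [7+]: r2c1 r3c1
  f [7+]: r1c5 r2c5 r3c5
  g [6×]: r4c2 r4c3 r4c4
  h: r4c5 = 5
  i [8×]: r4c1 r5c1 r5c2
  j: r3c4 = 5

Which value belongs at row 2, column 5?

2

The 3 cells of cage d must have sum 4, leaving r1c3 = 1.
Cage d has sum 4, which forces r1c4 = 2.
Row 1 now contains 2, so r1c5 = 4.
The 3 cells of cage d must have sum 4, leaving r2c4 = 1.
Row 2 now contains 1, which forces r2c5 = 2.
J is a freebie, leaving r3c4 = 5.
Column 5 now contains 2, which forces r3c5 = 1.
Column 4 now contains 1, which forces r4c4 = 3.
Cage h is a single given cell, leaving r4c5 = 5.
3 is placed in column 4, leaving r5c4 = 4.
Column 5 now contains 5; hence r5c5 = 3.
Cage b has product 60, leaving r2c2 = 4.
The 3 cells of cage i must have product 8, leaving r4c1 = 4.
Cage g needs product 6, which forces r4c2 = 1.
Row 4 now contains 3, so r4c3 = 2.
1 is placed in column 2; hence r5c2 = 2.
Row 5 now contains 3, leaving r5c3 = 5.
The two cells of cage e must have sum 7; hence r2c1 = 5.
Column 3 already has 5, leaving r2c3 = 3.
Cage e needs two cells with sum 7, which forces r3c1 = 2.
2 is placed in column 2, which forces r3c2 = 3.
Cage a has sum 10, which forces r3c3 = 4.
Row 5 already has 2, leaving r5c1 = 1.
Column 1 already has 5, so r1c1 = 3.
Column 2 now contains 3; hence r1c2 = 5.
Completed grid: 3 5 1 2 4 / 5 4 3 1 2 / 2 3 4 5 1 / 4 1 2 3 5 / 1 2 5 4 3.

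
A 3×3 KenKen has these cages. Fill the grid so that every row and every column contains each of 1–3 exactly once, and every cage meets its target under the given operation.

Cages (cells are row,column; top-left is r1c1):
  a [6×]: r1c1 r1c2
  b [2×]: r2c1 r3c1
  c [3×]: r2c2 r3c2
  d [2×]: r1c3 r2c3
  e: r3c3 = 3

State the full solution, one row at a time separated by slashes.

3 2 1 / 1 3 2 / 2 1 3

Cage e is a single given cell, leaving r3c3 = 3.
The two cells of cage c must have product 3, which forces r2c2 = 3.
3 is placed in row 3; hence r3c2 = 1.
Cage a needs two cells with product 6, so r1c1 = 3.
Column 2 already has 3, which forces r1c2 = 2.
2 is placed in row 1, which forces r1c3 = 1.
Cage b needs two cells with product 2, leaving r2c1 = 1.
1 is placed in column 3, so r2c3 = 2.
Row 3 now contains 1, leaving r3c1 = 2.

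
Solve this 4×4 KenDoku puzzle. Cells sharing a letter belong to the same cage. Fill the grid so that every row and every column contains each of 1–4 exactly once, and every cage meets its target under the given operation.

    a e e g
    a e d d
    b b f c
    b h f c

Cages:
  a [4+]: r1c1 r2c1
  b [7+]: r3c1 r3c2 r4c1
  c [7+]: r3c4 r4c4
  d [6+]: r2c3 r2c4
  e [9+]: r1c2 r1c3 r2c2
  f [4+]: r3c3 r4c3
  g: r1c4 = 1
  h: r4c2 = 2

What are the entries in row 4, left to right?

G is a freebie, so r1c4 = 1.
Cage h is a single given cell, leaving r4c2 = 2.
Row 1 now contains 1, which forces r1c1 = 3.
Row 1 already has 3, so r1c2 = 4.
The 3 cells of cage e must have sum 9, which forces r1c3 = 2.
The two cells of cage a must have sum 4, so r2c1 = 1.
4 is placed in column 2, which forces r2c2 = 3.
Column 3 now contains 2; hence r2c3 = 4.
Row 2 now contains 4; hence r2c4 = 2.
Column 1 now contains 1, so r3c1 = 2.
3 is placed in column 2, leaving r3c2 = 1.
Row 3 now contains 1, which forces r3c3 = 3.
Row 3 now contains 3, so r3c4 = 4.
Column 1 now contains 1, which forces r4c1 = 4.
Column 3 already has 3, so r4c3 = 1.
4 is placed in column 4, so r4c4 = 3.
Filled in: 3 4 2 1 / 1 3 4 2 / 2 1 3 4 / 4 2 1 3.

4 2 1 3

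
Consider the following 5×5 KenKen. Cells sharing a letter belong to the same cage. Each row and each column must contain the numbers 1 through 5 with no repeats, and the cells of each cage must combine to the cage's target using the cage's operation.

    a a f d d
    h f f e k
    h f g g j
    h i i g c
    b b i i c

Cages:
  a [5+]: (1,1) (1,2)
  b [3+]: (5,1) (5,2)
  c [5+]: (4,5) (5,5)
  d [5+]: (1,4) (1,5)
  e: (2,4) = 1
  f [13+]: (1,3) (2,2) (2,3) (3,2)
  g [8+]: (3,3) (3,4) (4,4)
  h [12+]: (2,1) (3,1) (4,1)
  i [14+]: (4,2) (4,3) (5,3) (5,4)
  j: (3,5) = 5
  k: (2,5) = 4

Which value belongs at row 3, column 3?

E is a freebie; hence (2,4) = 1.
K is a freebie; hence (2,5) = 4.
Cage j is given, leaving (3,5) = 5.
In row 1, 5 can only go at (1,3), so (1,3) = 5.
The only place for 1 in row 4 is (4,3).
The 4 cells of cage i must have sum 14, which forces (5,4) = 5.
The only place for 1 in row 3 is (3,2).
Cage f has sum 13, leaving (2,2) = 5.
The 4 cells of cage f must have sum 13, so (2,3) = 2.
Column 3 already has 2; hence (3,3) = 3.
5 is placed in column 2, which forces (4,2) = 4.
Cage b needs two cells with sum 3, so (5,1) = 1.
1 is placed in column 2, which forces (5,2) = 2.
3 is placed in column 3, leaving (5,3) = 4.
Row 5 now contains 2; hence (5,5) = 3.
Cage a's pair has sum 5, leaving (1,1) = 2.
Column 2 now contains 2, leaving (1,2) = 3.
Row 1 now contains 3, leaving (1,4) = 4.
2 is placed in row 1, which forces (1,5) = 1.
5 is placed in row 2, leaving (2,1) = 3.
3 is placed in row 3, which forces (3,1) = 4.
Cage g has sum 8, leaving (3,4) = 2.
Cage h needs sum 12, leaving (4,1) = 5.
Cage g needs sum 8, which forces (4,4) = 3.
Column 5 now contains 3, which forces (4,5) = 2.
The full grid is 2 3 5 4 1 / 3 5 2 1 4 / 4 1 3 2 5 / 5 4 1 3 2 / 1 2 4 5 3.

3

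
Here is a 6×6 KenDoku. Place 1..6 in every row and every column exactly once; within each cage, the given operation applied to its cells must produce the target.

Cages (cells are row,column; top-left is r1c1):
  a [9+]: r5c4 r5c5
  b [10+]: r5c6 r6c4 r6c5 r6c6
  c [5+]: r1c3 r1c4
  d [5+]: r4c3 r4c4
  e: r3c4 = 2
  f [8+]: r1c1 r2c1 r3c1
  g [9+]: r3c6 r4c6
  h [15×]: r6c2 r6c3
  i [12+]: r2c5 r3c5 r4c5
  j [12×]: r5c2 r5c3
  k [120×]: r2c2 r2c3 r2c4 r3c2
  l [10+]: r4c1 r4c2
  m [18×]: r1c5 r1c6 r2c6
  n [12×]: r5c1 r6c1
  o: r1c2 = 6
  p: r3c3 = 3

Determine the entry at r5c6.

Cage o is given; hence r1c2 = 6.
Cage p is given, leaving r3c3 = 3.
Cage e is a single given cell, so r3c4 = 2.
Column 2 now contains 6, leaving r4c2 = 4.
Column 3 already has 3; hence r6c3 = 5.
Row 4 already has 4, leaving r4c1 = 6.
The two cells of cage d must have sum 5, which forces r4c3 = 2.
Cage d's pair has sum 5; hence r4c4 = 3.
Row 4 already has 3, which forces r4c6 = 5.
Row 6 now contains 5, which forces r6c2 = 3.
Cage g needs two cells with sum 9, so r3c6 = 4.
Row 4 already has 5; hence r4c5 = 1.
Cage n needs two cells with product 12, leaving r5c1 = 3.
Column 2 already has 3; hence r5c2 = 2.
The two cells of cage j must have product 12, leaving r5c3 = 6.
3 is placed in row 5, so r5c6 = 1.
Cage n's pair has product 12, leaving r6c1 = 4.
Column 5 now contains 1; hence r1c5 = 3.
Cage m needs product 18; hence r1c6 = 2.
6 is placed in column 3, which forces r2c3 = 4.
Cage k needs product 120, which forces r2c4 = 6.
Row 2 now contains 6, leaving r2c5 = 5.
Cage m has product 18, leaving r2c6 = 3.
5 is placed in column 5, which forces r3c5 = 6.
5 is placed in column 5, which forces r5c5 = 4.
Cage b needs sum 10; hence r6c4 = 1.
6 is placed in column 5, so r6c5 = 2.
Column 6 now contains 2; hence r6c6 = 6.
Column 3 already has 4, leaving r1c3 = 1.
Column 4 already has 1; hence r1c4 = 4.
Cage f has sum 8; hence r2c1 = 2.
Row 2 already has 5, leaving r2c2 = 1.
Cage k needs product 120, which forces r3c2 = 5.
Row 5 now contains 4, which forces r5c4 = 5.
1 is placed in row 1, which forces r1c1 = 5.
Row 3 already has 5, so r3c1 = 1.
Filled in: 5 6 1 4 3 2 / 2 1 4 6 5 3 / 1 5 3 2 6 4 / 6 4 2 3 1 5 / 3 2 6 5 4 1 / 4 3 5 1 2 6.

1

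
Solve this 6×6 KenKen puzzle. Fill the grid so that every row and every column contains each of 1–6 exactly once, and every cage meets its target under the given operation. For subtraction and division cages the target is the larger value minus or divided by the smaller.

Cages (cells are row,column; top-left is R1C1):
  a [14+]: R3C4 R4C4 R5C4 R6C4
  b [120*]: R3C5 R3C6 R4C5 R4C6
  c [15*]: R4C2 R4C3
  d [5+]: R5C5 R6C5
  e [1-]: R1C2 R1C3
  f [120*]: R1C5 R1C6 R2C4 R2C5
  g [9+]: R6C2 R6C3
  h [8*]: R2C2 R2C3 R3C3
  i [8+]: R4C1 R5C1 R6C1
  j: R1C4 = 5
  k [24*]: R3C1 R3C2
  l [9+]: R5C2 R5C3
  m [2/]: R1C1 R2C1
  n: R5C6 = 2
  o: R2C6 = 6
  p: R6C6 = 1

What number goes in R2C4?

J is a freebie, so R1C4 = 5.
O is a freebie, leaving R2C6 = 6.
Cage n is a single given cell, so R5C6 = 2.
Cage p is given, leaving R6C6 = 1.
Cage f needs product 120, so R2C5 = 5.
Row 3 needs a 5, and only R3C6 is open for it.
In column 4, 2 can only go at R2C4, so R2C4 = 2.
Cage h needs product 8, leaving R3C3 = 2.
In row 1, 1 can only go at R1C3, so R1C3 = 1.
Cage e needs two cells with difference 1, so R1C2 = 2.
Cage h needs product 8; hence R2C2 = 1.
1 is placed in column 3, which forces R2C3 = 4.
2 is placed in row 1, so R1C1 = 6.
4 is placed in row 2, which forces R2C1 = 3.
Column 1 already has 6, which forces R3C1 = 4.
4 is placed in row 3, so R3C2 = 6.
The 4 cells of cage b must have product 120, which forces R4C6 = 4.
Cage f has product 120, which forces R1C5 = 4.
Column 6 already has 4; hence R1C6 = 3.
Column 5 already has 4, leaving R6C5 = 2.
The 4 cells of cage b must have product 120, which forces R3C5 = 1.
Cage i has sum 8; hence R4C1 = 2.
Column 5 now contains 2, which forces R4C5 = 6.
The 3 cells of cage i must have sum 8, leaving R5C1 = 1.
The two cells of cage d must have sum 5, leaving R5C5 = 3.
Row 6 now contains 2, so R6C1 = 5.
Row 6 now contains 5, which forces R6C3 = 6.
1 is placed in row 3, leaving R3C4 = 3.
Cage a has sum 14, leaving R4C4 = 1.
Row 5 now contains 3, which forces R5C2 = 4.
Column 3 now contains 6, leaving R5C3 = 5.
Cage a has sum 14, leaving R5C4 = 6.
The two cells of cage g must have sum 9; hence R6C2 = 3.
Cage a has sum 14, which forces R6C4 = 4.
Column 2 already has 3; hence R4C2 = 5.
Column 3 now contains 5; hence R4C3 = 3.
The full grid is 6 2 1 5 4 3 / 3 1 4 2 5 6 / 4 6 2 3 1 5 / 2 5 3 1 6 4 / 1 4 5 6 3 2 / 5 3 6 4 2 1.

2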